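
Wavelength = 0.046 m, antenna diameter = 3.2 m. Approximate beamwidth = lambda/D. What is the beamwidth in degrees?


BW_rad = 0.046 / 3.2 = 0.014375
BW_deg = 0.82 degrees

0.82 degrees


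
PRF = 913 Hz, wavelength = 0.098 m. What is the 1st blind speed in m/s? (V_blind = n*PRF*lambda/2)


V_blind = 1 * 913 * 0.098 / 2 = 44.7 m/s

44.7 m/s


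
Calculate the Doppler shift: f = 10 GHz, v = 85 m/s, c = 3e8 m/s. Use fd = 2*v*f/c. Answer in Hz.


fd = 2 * 85 * 10000000000.0 / 3e8 = 5666.7 Hz

5666.7 Hz


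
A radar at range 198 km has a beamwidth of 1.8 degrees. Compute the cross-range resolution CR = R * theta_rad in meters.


BW_rad = 0.031415927
CR = 198000 * 0.031415927 = 6220.4 m

6220.4 m


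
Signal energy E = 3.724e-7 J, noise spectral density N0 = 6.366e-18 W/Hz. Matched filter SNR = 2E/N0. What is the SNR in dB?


SNR_lin = 2 * 3.724e-7 / 6.366e-18 = 1.17e11
SNR_dB = 10*log10(1.17e11) = 110.7 dB

110.7 dB


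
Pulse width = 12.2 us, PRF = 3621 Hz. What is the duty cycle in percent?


DC = 12.2e-6 * 3621 * 100 = 4.42%

4.42%


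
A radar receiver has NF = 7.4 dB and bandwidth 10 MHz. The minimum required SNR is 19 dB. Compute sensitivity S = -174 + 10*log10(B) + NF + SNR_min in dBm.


10*log10(10000000.0) = 70.0
S = -174 + 70.0 + 7.4 + 19 = -77.6 dBm

-77.6 dBm


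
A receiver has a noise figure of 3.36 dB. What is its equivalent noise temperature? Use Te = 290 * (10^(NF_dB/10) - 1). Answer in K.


NF_lin = 10^(3.36/10) = 2.167704
Te = 290 * (2.167704 - 1) = 338.6 K

338.6 K


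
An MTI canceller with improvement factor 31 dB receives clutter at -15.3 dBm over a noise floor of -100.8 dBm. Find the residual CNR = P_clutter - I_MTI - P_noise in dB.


CNR = -15.3 - 31 - (-100.8) = 54.5 dB

54.5 dB


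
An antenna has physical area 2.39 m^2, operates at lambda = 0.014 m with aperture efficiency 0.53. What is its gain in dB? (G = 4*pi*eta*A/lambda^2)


G_linear = 4*pi*0.53*2.39/0.014^2 = 81213.38
G_dB = 10*log10(81213.38) = 49.1 dB

49.1 dB


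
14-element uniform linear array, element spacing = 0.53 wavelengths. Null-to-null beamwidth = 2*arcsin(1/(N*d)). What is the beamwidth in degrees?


1/(N*d) = 1/(14*0.53) = 0.134771
BW = 2*arcsin(0.134771) = 15.5 degrees

15.5 degrees


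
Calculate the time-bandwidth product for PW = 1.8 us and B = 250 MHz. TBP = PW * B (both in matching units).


TBP = 1.8 * 250 = 450.0

450.0


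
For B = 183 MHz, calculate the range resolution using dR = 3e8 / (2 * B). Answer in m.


dR = 3e8 / (2 * 183000000.0) = 0.82 m

0.82 m


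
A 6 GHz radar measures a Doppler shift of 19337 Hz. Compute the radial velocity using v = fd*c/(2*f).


v = 19337 * 3e8 / (2 * 6000000000.0) = 483.4 m/s

483.4 m/s


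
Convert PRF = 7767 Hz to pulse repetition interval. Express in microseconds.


PRI = 1/7767 = 0.0001287498 s = 128.7 us

128.7 us


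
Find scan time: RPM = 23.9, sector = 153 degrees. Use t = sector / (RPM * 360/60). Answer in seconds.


t = 153 / (23.9 * 360) * 60 = 1.07 s

1.07 s


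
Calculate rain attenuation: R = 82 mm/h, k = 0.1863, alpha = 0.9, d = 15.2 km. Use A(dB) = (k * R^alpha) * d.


gamma = 0.1863 * 82^0.9 = 9.832078 dB/km
A = 9.832078 * 15.2 = 149.45 dB

149.45 dB


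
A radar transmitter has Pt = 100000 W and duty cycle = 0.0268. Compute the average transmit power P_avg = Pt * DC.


P_avg = 100000 * 0.0268 = 2680.0 W

2680.0 W


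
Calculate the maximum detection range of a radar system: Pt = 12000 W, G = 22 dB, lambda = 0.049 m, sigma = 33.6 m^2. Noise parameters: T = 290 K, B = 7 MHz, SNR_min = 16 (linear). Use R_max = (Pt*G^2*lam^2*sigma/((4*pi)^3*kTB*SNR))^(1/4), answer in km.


G_lin = 10^(22/10) = 158.489319
R^4 = 12000 * 158.489319^2 * 0.049^2 * 33.6 / ((4*pi)^3 * 1.38e-23 * 290 * 7000000.0 * 16)
R^4 = 2.73393e16 m^4
R_max = (2.73393e16)^(1/4) = 12858.7 m = 12.9 km

12.9 km


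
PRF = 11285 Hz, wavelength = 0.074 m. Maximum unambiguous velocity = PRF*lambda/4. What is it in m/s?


V_ua = 11285 * 0.074 / 4 = 208.8 m/s

208.8 m/s


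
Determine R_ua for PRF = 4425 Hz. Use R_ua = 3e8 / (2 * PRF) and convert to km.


R_ua = 3e8 / (2 * 4425) = 33898.3 m = 33.9 km

33.9 km


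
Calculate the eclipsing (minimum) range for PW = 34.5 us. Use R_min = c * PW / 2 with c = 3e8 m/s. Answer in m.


R_min = 3e8 * 34.5e-6 / 2 = 5175.0 m

5175.0 m


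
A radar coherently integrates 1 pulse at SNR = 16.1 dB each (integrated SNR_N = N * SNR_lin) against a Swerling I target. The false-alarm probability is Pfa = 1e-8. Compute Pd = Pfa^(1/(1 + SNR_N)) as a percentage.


SNR_lin = 10^(16.1/10) = 40.73803
SNR_N = 1 * 40.73803 = 40.73803
1/(1 + SNR_N) = 1/41.73803 = 0.023959
Pd = (1e-8)^0.023959 = 0.64317
Pd = 64.3%

64.3%


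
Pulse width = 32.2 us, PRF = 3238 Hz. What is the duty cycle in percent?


DC = 32.2e-6 * 3238 * 100 = 10.43%

10.43%


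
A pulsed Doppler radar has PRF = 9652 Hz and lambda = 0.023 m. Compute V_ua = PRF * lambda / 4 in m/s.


V_ua = 9652 * 0.023 / 4 = 55.5 m/s

55.5 m/s


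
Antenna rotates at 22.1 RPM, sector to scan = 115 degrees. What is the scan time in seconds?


t = 115 / (22.1 * 360) * 60 = 0.87 s

0.87 s


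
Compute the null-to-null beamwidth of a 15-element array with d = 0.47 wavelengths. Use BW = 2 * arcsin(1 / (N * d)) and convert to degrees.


1/(N*d) = 1/(15*0.47) = 0.141844
BW = 2*arcsin(0.141844) = 16.3 degrees

16.3 degrees


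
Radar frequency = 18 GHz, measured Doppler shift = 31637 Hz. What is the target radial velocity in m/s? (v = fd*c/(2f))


v = 31637 * 3e8 / (2 * 18000000000.0) = 263.6 m/s

263.6 m/s


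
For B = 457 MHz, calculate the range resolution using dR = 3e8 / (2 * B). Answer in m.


dR = 3e8 / (2 * 457000000.0) = 0.33 m

0.33 m


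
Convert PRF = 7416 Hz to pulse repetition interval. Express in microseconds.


PRI = 1/7416 = 0.0001348436 s = 134.8 us

134.8 us


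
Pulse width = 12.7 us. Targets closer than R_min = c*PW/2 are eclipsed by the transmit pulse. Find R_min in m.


R_min = 3e8 * 12.7e-6 / 2 = 1905.0 m

1905.0 m


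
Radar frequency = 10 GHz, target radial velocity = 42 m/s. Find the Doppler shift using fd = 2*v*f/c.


fd = 2 * 42 * 10000000000.0 / 3e8 = 2800.0 Hz

2800.0 Hz


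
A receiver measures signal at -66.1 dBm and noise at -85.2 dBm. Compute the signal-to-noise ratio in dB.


SNR = -66.1 - (-85.2) = 19.1 dB

19.1 dB


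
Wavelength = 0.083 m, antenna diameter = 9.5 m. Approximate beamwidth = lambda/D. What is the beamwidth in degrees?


BW_rad = 0.083 / 9.5 = 0.008737
BW_deg = 0.5 degrees

0.5 degrees


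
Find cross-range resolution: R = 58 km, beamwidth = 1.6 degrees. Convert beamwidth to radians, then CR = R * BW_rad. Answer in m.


BW_rad = 0.027925268
CR = 58000 * 0.027925268 = 1619.7 m

1619.7 m


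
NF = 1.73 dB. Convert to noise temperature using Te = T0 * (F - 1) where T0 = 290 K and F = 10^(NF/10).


NF_lin = 10^(1.73/10) = 1.489361
Te = 290 * (1.489361 - 1) = 141.9 K

141.9 K


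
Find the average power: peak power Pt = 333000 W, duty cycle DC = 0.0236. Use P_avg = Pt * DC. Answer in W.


P_avg = 333000 * 0.0236 = 7858.8 W

7858.8 W


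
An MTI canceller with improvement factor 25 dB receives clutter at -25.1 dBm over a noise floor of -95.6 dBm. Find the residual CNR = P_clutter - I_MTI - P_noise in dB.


CNR = -25.1 - 25 - (-95.6) = 45.5 dB

45.5 dB


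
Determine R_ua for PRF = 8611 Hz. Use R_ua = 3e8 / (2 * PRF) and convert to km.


R_ua = 3e8 / (2 * 8611) = 17419.6 m = 17.4 km

17.4 km


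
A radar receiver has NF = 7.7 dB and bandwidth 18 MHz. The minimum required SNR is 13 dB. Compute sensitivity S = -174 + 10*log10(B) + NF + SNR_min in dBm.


10*log10(18000000.0) = 72.55
S = -174 + 72.55 + 7.7 + 13 = -80.7 dBm

-80.7 dBm


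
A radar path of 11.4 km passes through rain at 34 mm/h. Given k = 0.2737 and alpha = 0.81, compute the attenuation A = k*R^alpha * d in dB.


gamma = 0.2737 * 34^0.81 = 4.761817 dB/km
A = 4.761817 * 11.4 = 54.28 dB

54.28 dB


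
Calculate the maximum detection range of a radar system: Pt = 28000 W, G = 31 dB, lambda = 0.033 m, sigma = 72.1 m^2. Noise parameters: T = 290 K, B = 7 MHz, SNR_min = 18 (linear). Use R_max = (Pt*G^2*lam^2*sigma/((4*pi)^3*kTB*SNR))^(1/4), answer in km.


G_lin = 10^(31/10) = 1258.925412
R^4 = 28000 * 1258.925412^2 * 0.033^2 * 72.1 / ((4*pi)^3 * 1.38e-23 * 290 * 7000000.0 * 18)
R^4 = 3.48212e18 m^4
R_max = (3.48212e18)^(1/4) = 43197.7 m = 43.2 km

43.2 km


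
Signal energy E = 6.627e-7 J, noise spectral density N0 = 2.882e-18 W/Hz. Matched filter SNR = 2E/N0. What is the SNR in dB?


SNR_lin = 2 * 6.627e-7 / 2.882e-18 = 4.599e11
SNR_dB = 10*log10(4.599e11) = 116.6 dB

116.6 dB


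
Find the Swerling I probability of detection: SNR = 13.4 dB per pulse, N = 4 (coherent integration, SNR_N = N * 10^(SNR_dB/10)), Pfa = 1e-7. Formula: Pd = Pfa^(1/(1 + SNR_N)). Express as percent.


SNR_lin = 10^(13.4/10) = 21.87762
SNR_N = 4 * 21.87762 = 87.51048
1/(1 + SNR_N) = 1/88.51048 = 0.0112981
Pd = (1e-7)^0.0112981 = 0.83351
Pd = 83.4%

83.4%


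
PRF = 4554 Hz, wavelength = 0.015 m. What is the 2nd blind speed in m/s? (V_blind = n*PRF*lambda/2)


V_blind = 2 * 4554 * 0.015 / 2 = 68.3 m/s

68.3 m/s


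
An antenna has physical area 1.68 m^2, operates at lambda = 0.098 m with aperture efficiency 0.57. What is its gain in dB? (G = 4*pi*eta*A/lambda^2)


G_linear = 4*pi*0.57*1.68/0.098^2 = 1252.97
G_dB = 10*log10(1252.97) = 31.0 dB

31.0 dB


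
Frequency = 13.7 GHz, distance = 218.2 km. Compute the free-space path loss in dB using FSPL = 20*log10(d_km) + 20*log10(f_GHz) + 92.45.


20*log10(218.2) = 46.78
20*log10(13.7) = 22.73
FSPL = 162.0 dB

162.0 dB


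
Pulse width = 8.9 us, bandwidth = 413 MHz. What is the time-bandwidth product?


TBP = 8.9 * 413 = 3675.7

3675.7


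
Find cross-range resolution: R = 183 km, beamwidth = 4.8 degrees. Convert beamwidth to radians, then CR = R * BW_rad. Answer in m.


BW_rad = 0.083775804
CR = 183000 * 0.083775804 = 15331.0 m

15331.0 m


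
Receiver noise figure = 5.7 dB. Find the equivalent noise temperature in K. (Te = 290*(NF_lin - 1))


NF_lin = 10^(5.7/10) = 3.715352
Te = 290 * (3.715352 - 1) = 787.5 K

787.5 K


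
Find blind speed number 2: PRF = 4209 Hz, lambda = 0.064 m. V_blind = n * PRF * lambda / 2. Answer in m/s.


V_blind = 2 * 4209 * 0.064 / 2 = 269.4 m/s

269.4 m/s


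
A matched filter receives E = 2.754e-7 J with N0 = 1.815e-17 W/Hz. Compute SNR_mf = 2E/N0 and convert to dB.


SNR_lin = 2 * 2.754e-7 / 1.815e-17 = 3.035e10
SNR_dB = 10*log10(3.035e10) = 104.8 dB

104.8 dB


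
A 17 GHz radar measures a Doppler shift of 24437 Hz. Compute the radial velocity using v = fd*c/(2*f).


v = 24437 * 3e8 / (2 * 17000000000.0) = 215.6 m/s

215.6 m/s


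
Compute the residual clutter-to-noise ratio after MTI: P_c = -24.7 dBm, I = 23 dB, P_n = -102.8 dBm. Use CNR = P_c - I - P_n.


CNR = -24.7 - 23 - (-102.8) = 55.1 dB

55.1 dB


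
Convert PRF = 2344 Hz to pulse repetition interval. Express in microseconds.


PRI = 1/2344 = 0.0004266212 s = 426.6 us

426.6 us


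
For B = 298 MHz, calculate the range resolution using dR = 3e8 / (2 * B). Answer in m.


dR = 3e8 / (2 * 298000000.0) = 0.5 m

0.5 m


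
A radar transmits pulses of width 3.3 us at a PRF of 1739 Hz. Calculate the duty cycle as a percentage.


DC = 3.3e-6 * 1739 * 100 = 0.57%

0.57%


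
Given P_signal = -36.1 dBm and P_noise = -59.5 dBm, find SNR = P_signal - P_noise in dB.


SNR = -36.1 - (-59.5) = 23.4 dB

23.4 dB


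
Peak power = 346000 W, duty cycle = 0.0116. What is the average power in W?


P_avg = 346000 * 0.0116 = 4013.6 W

4013.6 W


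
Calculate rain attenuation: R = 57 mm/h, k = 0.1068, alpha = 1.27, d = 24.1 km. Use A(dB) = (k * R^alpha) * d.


gamma = 0.1068 * 57^1.27 = 18.135616 dB/km
A = 18.135616 * 24.1 = 437.07 dB

437.07 dB


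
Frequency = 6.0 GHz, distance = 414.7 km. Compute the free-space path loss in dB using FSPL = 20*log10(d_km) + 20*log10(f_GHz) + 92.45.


20*log10(414.7) = 52.35
20*log10(6.0) = 15.56
FSPL = 160.4 dB

160.4 dB


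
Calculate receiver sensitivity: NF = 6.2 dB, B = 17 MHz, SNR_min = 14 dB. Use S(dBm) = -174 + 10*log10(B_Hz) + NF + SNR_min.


10*log10(17000000.0) = 72.3
S = -174 + 72.3 + 6.2 + 14 = -81.5 dBm

-81.5 dBm


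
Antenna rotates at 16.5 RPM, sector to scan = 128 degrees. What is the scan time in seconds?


t = 128 / (16.5 * 360) * 60 = 1.29 s

1.29 s


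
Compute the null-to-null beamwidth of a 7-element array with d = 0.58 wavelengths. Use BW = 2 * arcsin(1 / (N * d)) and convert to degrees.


1/(N*d) = 1/(7*0.58) = 0.246305
BW = 2*arcsin(0.246305) = 28.5 degrees

28.5 degrees


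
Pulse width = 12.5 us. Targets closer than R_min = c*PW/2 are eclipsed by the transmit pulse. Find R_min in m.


R_min = 3e8 * 12.5e-6 / 2 = 1875.0 m

1875.0 m


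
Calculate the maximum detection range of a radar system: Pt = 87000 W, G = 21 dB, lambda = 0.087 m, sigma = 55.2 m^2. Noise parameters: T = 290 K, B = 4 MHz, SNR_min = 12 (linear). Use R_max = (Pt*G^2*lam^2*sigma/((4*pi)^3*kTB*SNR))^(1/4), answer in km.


G_lin = 10^(21/10) = 125.892541
R^4 = 87000 * 125.892541^2 * 0.087^2 * 55.2 / ((4*pi)^3 * 1.38e-23 * 290 * 4000000.0 * 12)
R^4 = 1.51129e18 m^4
R_max = (1.51129e18)^(1/4) = 35062.0 m = 35.1 km

35.1 km


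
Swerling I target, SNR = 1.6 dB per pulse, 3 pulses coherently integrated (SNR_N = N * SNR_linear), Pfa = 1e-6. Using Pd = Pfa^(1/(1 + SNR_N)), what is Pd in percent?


SNR_lin = 10^(1.6/10) = 1.44544
SNR_N = 3 * 1.44544 = 4.33632
1/(1 + SNR_N) = 1/5.33632 = 0.1873951
Pd = (1e-6)^0.1873951 = 0.0751
Pd = 7.5%

7.5%


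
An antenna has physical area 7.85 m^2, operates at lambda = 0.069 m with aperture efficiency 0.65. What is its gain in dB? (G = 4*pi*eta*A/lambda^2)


G_linear = 4*pi*0.65*7.85/0.069^2 = 13467.74
G_dB = 10*log10(13467.74) = 41.3 dB

41.3 dB


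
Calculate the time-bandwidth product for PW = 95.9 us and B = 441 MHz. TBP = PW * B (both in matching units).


TBP = 95.9 * 441 = 42291.9

42291.9


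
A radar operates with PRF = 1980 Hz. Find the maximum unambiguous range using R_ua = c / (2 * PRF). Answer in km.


R_ua = 3e8 / (2 * 1980) = 75757.6 m = 75.8 km

75.8 km


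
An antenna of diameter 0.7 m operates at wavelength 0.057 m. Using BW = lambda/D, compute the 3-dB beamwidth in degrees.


BW_rad = 0.057 / 0.7 = 0.081429
BW_deg = 4.67 degrees

4.67 degrees


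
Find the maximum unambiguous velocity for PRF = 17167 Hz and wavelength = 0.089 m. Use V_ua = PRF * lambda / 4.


V_ua = 17167 * 0.089 / 4 = 382.0 m/s

382.0 m/s


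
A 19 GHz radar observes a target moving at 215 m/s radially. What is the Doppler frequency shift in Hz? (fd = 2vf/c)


fd = 2 * 215 * 19000000000.0 / 3e8 = 27233.3 Hz

27233.3 Hz


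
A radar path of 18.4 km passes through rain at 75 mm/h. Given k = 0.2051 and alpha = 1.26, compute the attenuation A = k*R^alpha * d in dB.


gamma = 0.2051 * 75^1.26 = 47.265347 dB/km
A = 47.265347 * 18.4 = 869.68 dB

869.68 dB


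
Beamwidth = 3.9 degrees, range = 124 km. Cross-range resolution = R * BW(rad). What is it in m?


BW_rad = 0.068067841
CR = 124000 * 0.068067841 = 8440.4 m

8440.4 m


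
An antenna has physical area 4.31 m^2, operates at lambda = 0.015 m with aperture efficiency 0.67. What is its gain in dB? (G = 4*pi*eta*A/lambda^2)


G_linear = 4*pi*0.67*4.31/0.015^2 = 161279.59
G_dB = 10*log10(161279.59) = 52.1 dB

52.1 dB


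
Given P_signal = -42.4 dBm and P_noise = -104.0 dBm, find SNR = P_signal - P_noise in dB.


SNR = -42.4 - (-104.0) = 61.6 dB

61.6 dB


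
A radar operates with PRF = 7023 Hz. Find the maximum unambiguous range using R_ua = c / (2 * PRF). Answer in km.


R_ua = 3e8 / (2 * 7023) = 21358.4 m = 21.4 km

21.4 km


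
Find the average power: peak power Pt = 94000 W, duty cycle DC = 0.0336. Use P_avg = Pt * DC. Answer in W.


P_avg = 94000 * 0.0336 = 3158.4 W

3158.4 W


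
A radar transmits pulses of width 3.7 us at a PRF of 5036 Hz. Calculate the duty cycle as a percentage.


DC = 3.7e-6 * 5036 * 100 = 1.86%

1.86%


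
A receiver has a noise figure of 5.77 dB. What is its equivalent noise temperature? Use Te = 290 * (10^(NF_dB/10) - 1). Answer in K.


NF_lin = 10^(5.77/10) = 3.775722
Te = 290 * (3.775722 - 1) = 805.0 K

805.0 K


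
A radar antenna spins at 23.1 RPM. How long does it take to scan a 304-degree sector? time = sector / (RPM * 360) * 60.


t = 304 / (23.1 * 360) * 60 = 2.19 s

2.19 s


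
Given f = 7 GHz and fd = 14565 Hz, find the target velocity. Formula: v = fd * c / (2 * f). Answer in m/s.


v = 14565 * 3e8 / (2 * 7000000000.0) = 312.1 m/s

312.1 m/s


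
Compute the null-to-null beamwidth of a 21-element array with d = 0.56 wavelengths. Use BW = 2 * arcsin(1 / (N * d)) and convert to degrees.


1/(N*d) = 1/(21*0.56) = 0.085034
BW = 2*arcsin(0.085034) = 9.8 degrees

9.8 degrees


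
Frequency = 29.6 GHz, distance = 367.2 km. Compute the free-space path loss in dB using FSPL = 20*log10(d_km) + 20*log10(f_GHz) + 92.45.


20*log10(367.2) = 51.3
20*log10(29.6) = 29.43
FSPL = 173.2 dB

173.2 dB


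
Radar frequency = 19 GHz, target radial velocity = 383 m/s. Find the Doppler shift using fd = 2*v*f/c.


fd = 2 * 383 * 19000000000.0 / 3e8 = 48513.3 Hz

48513.3 Hz


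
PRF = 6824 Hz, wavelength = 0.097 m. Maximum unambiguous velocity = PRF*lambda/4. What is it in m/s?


V_ua = 6824 * 0.097 / 4 = 165.5 m/s

165.5 m/s


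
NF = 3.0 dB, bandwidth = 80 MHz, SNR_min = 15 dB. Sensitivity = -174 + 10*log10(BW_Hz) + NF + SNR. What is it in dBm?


10*log10(80000000.0) = 79.03
S = -174 + 79.03 + 3.0 + 15 = -77.0 dBm

-77.0 dBm


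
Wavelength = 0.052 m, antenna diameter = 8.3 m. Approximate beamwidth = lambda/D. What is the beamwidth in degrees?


BW_rad = 0.052 / 8.3 = 0.006265
BW_deg = 0.36 degrees

0.36 degrees


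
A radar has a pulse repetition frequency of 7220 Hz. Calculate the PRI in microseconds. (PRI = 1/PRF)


PRI = 1/7220 = 0.0001385042 s = 138.5 us

138.5 us


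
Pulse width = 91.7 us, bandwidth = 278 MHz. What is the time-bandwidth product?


TBP = 91.7 * 278 = 25492.6

25492.6


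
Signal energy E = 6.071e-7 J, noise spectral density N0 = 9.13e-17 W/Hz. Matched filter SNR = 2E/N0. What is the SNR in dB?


SNR_lin = 2 * 6.071e-7 / 9.13e-17 = 1.33e10
SNR_dB = 10*log10(1.33e10) = 101.2 dB

101.2 dB


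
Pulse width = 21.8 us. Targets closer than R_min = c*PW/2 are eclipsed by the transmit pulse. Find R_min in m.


R_min = 3e8 * 21.8e-6 / 2 = 3270.0 m

3270.0 m


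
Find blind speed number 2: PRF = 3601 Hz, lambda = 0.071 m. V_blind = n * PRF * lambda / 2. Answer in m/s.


V_blind = 2 * 3601 * 0.071 / 2 = 255.7 m/s

255.7 m/s


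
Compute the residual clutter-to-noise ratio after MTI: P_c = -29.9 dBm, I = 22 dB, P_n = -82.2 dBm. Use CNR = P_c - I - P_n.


CNR = -29.9 - 22 - (-82.2) = 30.3 dB

30.3 dB


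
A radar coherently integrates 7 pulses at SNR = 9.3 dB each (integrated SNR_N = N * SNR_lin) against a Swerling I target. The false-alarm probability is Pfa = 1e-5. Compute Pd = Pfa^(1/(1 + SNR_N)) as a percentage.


SNR_lin = 10^(9.3/10) = 8.51138
SNR_N = 7 * 8.51138 = 59.57966
1/(1 + SNR_N) = 1/60.57966 = 0.0165072
Pd = (1e-5)^0.0165072 = 0.82692
Pd = 82.7%

82.7%


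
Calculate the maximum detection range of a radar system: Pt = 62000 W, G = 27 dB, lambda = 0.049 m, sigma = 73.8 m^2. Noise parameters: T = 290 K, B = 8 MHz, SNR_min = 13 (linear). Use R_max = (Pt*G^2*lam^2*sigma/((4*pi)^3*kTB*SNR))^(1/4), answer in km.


G_lin = 10^(27/10) = 501.187234
R^4 = 62000 * 501.187234^2 * 0.049^2 * 73.8 / ((4*pi)^3 * 1.38e-23 * 290 * 8000000.0 * 13)
R^4 = 3.34118e18 m^4
R_max = (3.34118e18)^(1/4) = 42753.8 m = 42.8 km

42.8 km


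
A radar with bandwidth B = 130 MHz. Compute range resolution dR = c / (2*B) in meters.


dR = 3e8 / (2 * 130000000.0) = 1.15 m

1.15 m


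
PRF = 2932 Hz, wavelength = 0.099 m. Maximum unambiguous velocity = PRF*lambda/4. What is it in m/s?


V_ua = 2932 * 0.099 / 4 = 72.6 m/s

72.6 m/s


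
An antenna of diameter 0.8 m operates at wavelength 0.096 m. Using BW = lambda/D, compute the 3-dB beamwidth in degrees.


BW_rad = 0.096 / 0.8 = 0.12
BW_deg = 6.88 degrees

6.88 degrees


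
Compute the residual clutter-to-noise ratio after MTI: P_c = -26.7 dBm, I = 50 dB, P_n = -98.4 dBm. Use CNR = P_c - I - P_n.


CNR = -26.7 - 50 - (-98.4) = 21.7 dB

21.7 dB


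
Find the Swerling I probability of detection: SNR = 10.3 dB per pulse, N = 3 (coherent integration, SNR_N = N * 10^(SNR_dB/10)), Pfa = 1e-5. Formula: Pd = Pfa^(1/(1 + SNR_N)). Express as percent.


SNR_lin = 10^(10.3/10) = 10.71519
SNR_N = 3 * 10.71519 = 32.14557
1/(1 + SNR_N) = 1/33.14557 = 0.0301699
Pd = (1e-5)^0.0301699 = 0.70656
Pd = 70.7%

70.7%


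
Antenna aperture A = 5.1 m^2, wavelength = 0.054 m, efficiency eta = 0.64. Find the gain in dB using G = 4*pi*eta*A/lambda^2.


G_linear = 4*pi*0.64*5.1/0.054^2 = 14066.06
G_dB = 10*log10(14066.06) = 41.5 dB

41.5 dB


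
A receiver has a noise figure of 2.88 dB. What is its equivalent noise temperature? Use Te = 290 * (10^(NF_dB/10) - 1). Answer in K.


NF_lin = 10^(2.88/10) = 1.940886
Te = 290 * (1.940886 - 1) = 272.9 K

272.9 K


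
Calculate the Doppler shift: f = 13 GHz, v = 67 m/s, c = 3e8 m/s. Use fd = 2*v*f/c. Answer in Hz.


fd = 2 * 67 * 13000000000.0 / 3e8 = 5806.7 Hz

5806.7 Hz


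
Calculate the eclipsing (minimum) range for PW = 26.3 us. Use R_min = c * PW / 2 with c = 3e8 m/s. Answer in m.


R_min = 3e8 * 26.3e-6 / 2 = 3945.0 m

3945.0 m


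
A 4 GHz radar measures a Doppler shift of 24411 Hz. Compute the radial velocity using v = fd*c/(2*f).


v = 24411 * 3e8 / (2 * 4000000000.0) = 915.4 m/s

915.4 m/s


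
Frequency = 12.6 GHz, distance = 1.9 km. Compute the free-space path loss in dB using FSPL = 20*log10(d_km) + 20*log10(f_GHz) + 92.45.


20*log10(1.9) = 5.58
20*log10(12.6) = 22.01
FSPL = 120.0 dB

120.0 dB


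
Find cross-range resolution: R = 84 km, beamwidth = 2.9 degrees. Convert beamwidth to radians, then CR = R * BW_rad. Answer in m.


BW_rad = 0.050614548
CR = 84000 * 0.050614548 = 4251.6 m

4251.6 m


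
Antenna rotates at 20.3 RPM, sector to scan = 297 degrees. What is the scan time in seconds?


t = 297 / (20.3 * 360) * 60 = 2.44 s

2.44 s


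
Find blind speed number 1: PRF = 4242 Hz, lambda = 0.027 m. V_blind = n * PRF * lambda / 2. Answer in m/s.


V_blind = 1 * 4242 * 0.027 / 2 = 57.3 m/s

57.3 m/s


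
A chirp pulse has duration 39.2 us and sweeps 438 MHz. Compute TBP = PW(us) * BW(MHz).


TBP = 39.2 * 438 = 17169.6

17169.6


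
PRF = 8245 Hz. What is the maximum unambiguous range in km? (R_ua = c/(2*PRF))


R_ua = 3e8 / (2 * 8245) = 18192.8 m = 18.2 km

18.2 km


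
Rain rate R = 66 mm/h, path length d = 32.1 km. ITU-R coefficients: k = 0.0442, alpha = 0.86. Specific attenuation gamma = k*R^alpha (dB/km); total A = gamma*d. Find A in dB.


gamma = 0.0442 * 66^0.86 = 1.622669 dB/km
A = 1.622669 * 32.1 = 52.09 dB

52.09 dB


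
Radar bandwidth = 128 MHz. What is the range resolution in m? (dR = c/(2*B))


dR = 3e8 / (2 * 128000000.0) = 1.17 m

1.17 m


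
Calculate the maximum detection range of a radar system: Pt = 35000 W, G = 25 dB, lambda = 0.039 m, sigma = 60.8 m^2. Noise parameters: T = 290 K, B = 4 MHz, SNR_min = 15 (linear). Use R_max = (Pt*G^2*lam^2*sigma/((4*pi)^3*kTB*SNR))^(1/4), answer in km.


G_lin = 10^(25/10) = 316.227766
R^4 = 35000 * 316.227766^2 * 0.039^2 * 60.8 / ((4*pi)^3 * 1.38e-23 * 290 * 4000000.0 * 15)
R^4 = 6.79271e17 m^4
R_max = (6.79271e17)^(1/4) = 28708.5 m = 28.7 km

28.7 km


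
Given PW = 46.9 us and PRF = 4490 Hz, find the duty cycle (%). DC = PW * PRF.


DC = 46.9e-6 * 4490 * 100 = 21.06%

21.06%


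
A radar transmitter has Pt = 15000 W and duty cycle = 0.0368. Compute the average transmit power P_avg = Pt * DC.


P_avg = 15000 * 0.0368 = 552.0 W

552.0 W


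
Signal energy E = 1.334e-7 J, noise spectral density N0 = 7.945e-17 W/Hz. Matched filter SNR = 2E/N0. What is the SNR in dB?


SNR_lin = 2 * 1.334e-7 / 7.945e-17 = 3.358e9
SNR_dB = 10*log10(3.358e9) = 95.3 dB

95.3 dB


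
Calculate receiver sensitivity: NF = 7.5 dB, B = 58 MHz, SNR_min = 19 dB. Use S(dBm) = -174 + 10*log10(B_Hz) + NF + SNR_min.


10*log10(58000000.0) = 77.63
S = -174 + 77.63 + 7.5 + 19 = -69.9 dBm

-69.9 dBm


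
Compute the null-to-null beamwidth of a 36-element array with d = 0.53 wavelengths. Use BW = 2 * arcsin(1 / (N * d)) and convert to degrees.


1/(N*d) = 1/(36*0.53) = 0.052411
BW = 2*arcsin(0.052411) = 6.0 degrees

6.0 degrees


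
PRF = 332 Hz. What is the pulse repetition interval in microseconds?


PRI = 1/332 = 0.0030120482 s = 3012.0 us

3012.0 us


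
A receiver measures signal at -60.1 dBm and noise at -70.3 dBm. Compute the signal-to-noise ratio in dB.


SNR = -60.1 - (-70.3) = 10.2 dB

10.2 dB


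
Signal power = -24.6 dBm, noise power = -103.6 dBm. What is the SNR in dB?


SNR = -24.6 - (-103.6) = 79.0 dB

79.0 dB


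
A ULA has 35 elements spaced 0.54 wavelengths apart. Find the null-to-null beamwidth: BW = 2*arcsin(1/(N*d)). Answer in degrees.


1/(N*d) = 1/(35*0.54) = 0.05291
BW = 2*arcsin(0.05291) = 6.1 degrees

6.1 degrees


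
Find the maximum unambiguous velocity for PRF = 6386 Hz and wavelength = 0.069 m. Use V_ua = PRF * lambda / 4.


V_ua = 6386 * 0.069 / 4 = 110.2 m/s

110.2 m/s


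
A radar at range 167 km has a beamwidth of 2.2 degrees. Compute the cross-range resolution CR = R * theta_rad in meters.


BW_rad = 0.038397244
CR = 167000 * 0.038397244 = 6412.3 m

6412.3 m


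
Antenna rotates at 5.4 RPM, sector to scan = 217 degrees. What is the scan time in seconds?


t = 217 / (5.4 * 360) * 60 = 6.7 s

6.7 s


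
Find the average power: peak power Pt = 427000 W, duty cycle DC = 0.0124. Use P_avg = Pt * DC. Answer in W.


P_avg = 427000 * 0.0124 = 5294.8 W

5294.8 W


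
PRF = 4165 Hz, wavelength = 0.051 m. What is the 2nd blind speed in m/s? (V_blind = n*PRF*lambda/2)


V_blind = 2 * 4165 * 0.051 / 2 = 212.4 m/s

212.4 m/s


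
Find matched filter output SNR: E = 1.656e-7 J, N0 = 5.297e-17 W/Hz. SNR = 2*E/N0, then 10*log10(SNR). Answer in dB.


SNR_lin = 2 * 1.656e-7 / 5.297e-17 = 6.253e9
SNR_dB = 10*log10(6.253e9) = 98.0 dB

98.0 dB


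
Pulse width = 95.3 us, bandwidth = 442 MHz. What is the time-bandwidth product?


TBP = 95.3 * 442 = 42122.6

42122.6


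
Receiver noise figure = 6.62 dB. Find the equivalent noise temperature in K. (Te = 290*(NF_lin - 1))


NF_lin = 10^(6.62/10) = 4.59198
Te = 290 * (4.59198 - 1) = 1041.7 K

1041.7 K


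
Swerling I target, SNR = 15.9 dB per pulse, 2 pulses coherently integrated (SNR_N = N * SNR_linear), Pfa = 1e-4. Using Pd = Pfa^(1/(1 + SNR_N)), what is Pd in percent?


SNR_lin = 10^(15.9/10) = 38.90451
SNR_N = 2 * 38.90451 = 77.80902
1/(1 + SNR_N) = 1/78.80902 = 0.0126889
Pd = (1e-4)^0.0126889 = 0.8897
Pd = 89.0%

89.0%


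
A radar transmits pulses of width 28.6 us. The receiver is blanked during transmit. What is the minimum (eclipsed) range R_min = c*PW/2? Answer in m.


R_min = 3e8 * 28.6e-6 / 2 = 4290.0 m

4290.0 m


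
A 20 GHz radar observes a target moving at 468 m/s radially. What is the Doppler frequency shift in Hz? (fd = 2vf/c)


fd = 2 * 468 * 20000000000.0 / 3e8 = 62400.0 Hz

62400.0 Hz


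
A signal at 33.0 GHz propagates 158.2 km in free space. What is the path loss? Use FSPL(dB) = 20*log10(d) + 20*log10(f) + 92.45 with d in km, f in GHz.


20*log10(158.2) = 43.98
20*log10(33.0) = 30.37
FSPL = 166.8 dB

166.8 dB


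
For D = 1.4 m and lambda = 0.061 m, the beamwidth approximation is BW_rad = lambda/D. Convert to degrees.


BW_rad = 0.061 / 1.4 = 0.043571
BW_deg = 2.5 degrees

2.5 degrees


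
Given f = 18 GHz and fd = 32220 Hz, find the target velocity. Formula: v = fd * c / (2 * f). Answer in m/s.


v = 32220 * 3e8 / (2 * 18000000000.0) = 268.5 m/s

268.5 m/s


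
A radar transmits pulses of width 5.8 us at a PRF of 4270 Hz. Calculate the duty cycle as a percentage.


DC = 5.8e-6 * 4270 * 100 = 2.48%

2.48%


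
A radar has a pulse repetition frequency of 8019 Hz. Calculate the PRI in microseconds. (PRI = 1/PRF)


PRI = 1/8019 = 0.0001247038 s = 124.7 us

124.7 us


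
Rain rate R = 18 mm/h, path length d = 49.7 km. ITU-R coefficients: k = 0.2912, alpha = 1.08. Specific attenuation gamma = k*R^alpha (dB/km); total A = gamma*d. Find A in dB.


gamma = 0.2912 * 18^1.08 = 6.605195 dB/km
A = 6.605195 * 49.7 = 328.28 dB

328.28 dB


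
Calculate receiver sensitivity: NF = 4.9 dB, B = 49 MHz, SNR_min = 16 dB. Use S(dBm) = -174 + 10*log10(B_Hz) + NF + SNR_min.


10*log10(49000000.0) = 76.9
S = -174 + 76.9 + 4.9 + 16 = -76.2 dBm

-76.2 dBm


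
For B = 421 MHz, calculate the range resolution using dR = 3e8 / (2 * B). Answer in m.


dR = 3e8 / (2 * 421000000.0) = 0.36 m

0.36 m


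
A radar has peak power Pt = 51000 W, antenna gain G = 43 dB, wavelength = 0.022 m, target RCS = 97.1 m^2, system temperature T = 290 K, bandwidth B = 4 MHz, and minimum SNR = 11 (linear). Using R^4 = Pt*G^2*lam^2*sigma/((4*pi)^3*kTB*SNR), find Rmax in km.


G_lin = 10^(43/10) = 19952.62315
R^4 = 51000 * 19952.62315^2 * 0.022^2 * 97.1 / ((4*pi)^3 * 1.38e-23 * 290 * 4000000.0 * 11)
R^4 = 2.73071e21 m^4
R_max = (2.73071e21)^(1/4) = 228596.1 m = 228.6 km

228.6 km


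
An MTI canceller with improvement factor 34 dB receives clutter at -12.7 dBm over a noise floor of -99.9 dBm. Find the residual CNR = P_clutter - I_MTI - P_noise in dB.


CNR = -12.7 - 34 - (-99.9) = 53.2 dB

53.2 dB


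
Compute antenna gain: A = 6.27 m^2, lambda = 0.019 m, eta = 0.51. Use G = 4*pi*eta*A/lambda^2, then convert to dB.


G_linear = 4*pi*0.51*6.27/0.019^2 = 111311.59
G_dB = 10*log10(111311.59) = 50.5 dB

50.5 dB


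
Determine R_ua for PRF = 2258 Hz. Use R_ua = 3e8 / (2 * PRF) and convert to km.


R_ua = 3e8 / (2 * 2258) = 66430.5 m = 66.4 km

66.4 km


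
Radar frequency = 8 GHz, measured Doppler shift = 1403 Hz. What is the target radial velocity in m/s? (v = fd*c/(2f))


v = 1403 * 3e8 / (2 * 8000000000.0) = 26.3 m/s

26.3 m/s


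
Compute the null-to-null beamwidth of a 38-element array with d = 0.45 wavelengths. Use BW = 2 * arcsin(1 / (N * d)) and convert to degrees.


1/(N*d) = 1/(38*0.45) = 0.05848
BW = 2*arcsin(0.05848) = 6.7 degrees

6.7 degrees


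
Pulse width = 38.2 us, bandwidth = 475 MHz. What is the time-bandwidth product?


TBP = 38.2 * 475 = 18145.0

18145.0


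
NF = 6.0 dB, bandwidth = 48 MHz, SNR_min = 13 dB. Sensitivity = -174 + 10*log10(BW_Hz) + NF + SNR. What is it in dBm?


10*log10(48000000.0) = 76.81
S = -174 + 76.81 + 6.0 + 13 = -78.2 dBm

-78.2 dBm


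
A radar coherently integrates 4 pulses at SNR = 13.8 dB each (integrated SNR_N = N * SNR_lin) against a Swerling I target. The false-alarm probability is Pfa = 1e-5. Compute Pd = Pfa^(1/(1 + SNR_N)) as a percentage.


SNR_lin = 10^(13.8/10) = 23.98833
SNR_N = 4 * 23.98833 = 95.95332
1/(1 + SNR_N) = 1/96.95332 = 0.0103142
Pd = (1e-5)^0.0103142 = 0.88803
Pd = 88.8%

88.8%


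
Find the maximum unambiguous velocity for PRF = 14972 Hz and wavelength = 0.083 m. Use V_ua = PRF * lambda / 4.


V_ua = 14972 * 0.083 / 4 = 310.7 m/s

310.7 m/s


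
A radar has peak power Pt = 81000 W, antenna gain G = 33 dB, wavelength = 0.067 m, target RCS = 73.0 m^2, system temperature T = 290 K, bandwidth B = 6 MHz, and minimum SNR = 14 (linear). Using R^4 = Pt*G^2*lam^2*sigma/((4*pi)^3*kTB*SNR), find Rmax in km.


G_lin = 10^(33/10) = 1995.262315
R^4 = 81000 * 1995.262315^2 * 0.067^2 * 73.0 / ((4*pi)^3 * 1.38e-23 * 290 * 6000000.0 * 14)
R^4 = 1.58406e20 m^4
R_max = (1.58406e20)^(1/4) = 112187.1 m = 112.2 km

112.2 km


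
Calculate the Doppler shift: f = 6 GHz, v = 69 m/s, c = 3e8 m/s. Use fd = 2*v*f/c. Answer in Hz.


fd = 2 * 69 * 6000000000.0 / 3e8 = 2760.0 Hz

2760.0 Hz


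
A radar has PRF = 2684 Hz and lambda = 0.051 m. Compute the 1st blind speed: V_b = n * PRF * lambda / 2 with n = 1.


V_blind = 1 * 2684 * 0.051 / 2 = 68.4 m/s

68.4 m/s


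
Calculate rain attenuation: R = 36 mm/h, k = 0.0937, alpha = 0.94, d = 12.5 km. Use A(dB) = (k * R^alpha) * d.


gamma = 0.0937 * 36^0.94 = 2.720595 dB/km
A = 2.720595 * 12.5 = 34.01 dB

34.01 dB


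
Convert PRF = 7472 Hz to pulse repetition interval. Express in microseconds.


PRI = 1/7472 = 0.000133833 s = 133.8 us

133.8 us


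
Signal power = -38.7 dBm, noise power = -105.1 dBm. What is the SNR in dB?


SNR = -38.7 - (-105.1) = 66.4 dB

66.4 dB


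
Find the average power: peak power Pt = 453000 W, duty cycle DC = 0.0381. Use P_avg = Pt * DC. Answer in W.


P_avg = 453000 * 0.0381 = 17259.3 W

17259.3 W


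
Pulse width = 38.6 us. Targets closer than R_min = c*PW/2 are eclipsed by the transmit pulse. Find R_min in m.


R_min = 3e8 * 38.6e-6 / 2 = 5790.0 m

5790.0 m


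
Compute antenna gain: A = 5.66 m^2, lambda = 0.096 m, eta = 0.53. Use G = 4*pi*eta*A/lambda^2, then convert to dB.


G_linear = 4*pi*0.53*5.66/0.096^2 = 4090.34
G_dB = 10*log10(4090.34) = 36.1 dB

36.1 dB


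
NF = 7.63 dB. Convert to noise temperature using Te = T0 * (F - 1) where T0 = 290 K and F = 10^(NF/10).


NF_lin = 10^(7.63/10) = 5.794287
Te = 290 * (5.794287 - 1) = 1390.3 K

1390.3 K


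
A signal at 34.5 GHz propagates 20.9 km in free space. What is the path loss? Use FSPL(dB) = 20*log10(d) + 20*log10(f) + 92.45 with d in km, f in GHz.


20*log10(20.9) = 26.4
20*log10(34.5) = 30.76
FSPL = 149.6 dB

149.6 dB


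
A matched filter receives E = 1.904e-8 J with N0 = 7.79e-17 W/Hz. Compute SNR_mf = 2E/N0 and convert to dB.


SNR_lin = 2 * 1.904e-8 / 7.79e-17 = 4.888e8
SNR_dB = 10*log10(4.888e8) = 86.9 dB

86.9 dB


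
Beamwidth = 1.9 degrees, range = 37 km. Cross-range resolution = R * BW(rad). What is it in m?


BW_rad = 0.033161256
CR = 37000 * 0.033161256 = 1227.0 m

1227.0 m


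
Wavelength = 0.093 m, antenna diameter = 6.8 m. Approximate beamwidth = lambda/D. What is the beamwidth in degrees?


BW_rad = 0.093 / 6.8 = 0.013676
BW_deg = 0.78 degrees

0.78 degrees


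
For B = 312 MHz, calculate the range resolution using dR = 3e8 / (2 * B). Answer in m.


dR = 3e8 / (2 * 312000000.0) = 0.48 m

0.48 m


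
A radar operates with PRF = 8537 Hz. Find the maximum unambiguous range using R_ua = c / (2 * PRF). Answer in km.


R_ua = 3e8 / (2 * 8537) = 17570.6 m = 17.6 km

17.6 km


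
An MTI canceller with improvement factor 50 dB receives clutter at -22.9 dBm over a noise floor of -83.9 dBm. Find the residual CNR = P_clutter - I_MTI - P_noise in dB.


CNR = -22.9 - 50 - (-83.9) = 11.0 dB

11.0 dB


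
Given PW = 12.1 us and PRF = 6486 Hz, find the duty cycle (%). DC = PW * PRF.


DC = 12.1e-6 * 6486 * 100 = 7.85%

7.85%


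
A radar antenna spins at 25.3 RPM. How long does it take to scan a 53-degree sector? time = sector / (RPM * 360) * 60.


t = 53 / (25.3 * 360) * 60 = 0.35 s

0.35 s


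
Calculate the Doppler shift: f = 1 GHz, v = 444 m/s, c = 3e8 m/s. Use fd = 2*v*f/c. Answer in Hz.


fd = 2 * 444 * 1000000000.0 / 3e8 = 2960.0 Hz

2960.0 Hz


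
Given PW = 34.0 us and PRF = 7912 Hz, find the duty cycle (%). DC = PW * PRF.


DC = 34.0e-6 * 7912 * 100 = 26.9%

26.9%


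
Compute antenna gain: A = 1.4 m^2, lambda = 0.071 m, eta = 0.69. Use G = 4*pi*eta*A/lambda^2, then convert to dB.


G_linear = 4*pi*0.69*1.4/0.071^2 = 2408.08
G_dB = 10*log10(2408.08) = 33.8 dB

33.8 dB


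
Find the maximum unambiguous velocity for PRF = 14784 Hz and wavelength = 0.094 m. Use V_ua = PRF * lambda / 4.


V_ua = 14784 * 0.094 / 4 = 347.4 m/s

347.4 m/s


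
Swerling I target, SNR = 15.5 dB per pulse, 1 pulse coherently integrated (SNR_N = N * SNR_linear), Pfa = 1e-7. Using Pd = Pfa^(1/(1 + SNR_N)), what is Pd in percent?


SNR_lin = 10^(15.5/10) = 35.48134
SNR_N = 1 * 35.48134 = 35.48134
1/(1 + SNR_N) = 1/36.48134 = 0.0274113
Pd = (1e-7)^0.0274113 = 0.64287
Pd = 64.3%

64.3%


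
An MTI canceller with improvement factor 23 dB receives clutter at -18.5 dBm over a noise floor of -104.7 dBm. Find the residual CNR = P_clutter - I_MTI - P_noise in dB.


CNR = -18.5 - 23 - (-104.7) = 63.2 dB

63.2 dB


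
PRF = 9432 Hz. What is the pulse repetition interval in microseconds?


PRI = 1/9432 = 0.0001060221 s = 106.0 us

106.0 us


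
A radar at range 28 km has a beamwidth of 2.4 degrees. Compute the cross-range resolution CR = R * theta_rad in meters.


BW_rad = 0.041887902
CR = 28000 * 0.041887902 = 1172.9 m

1172.9 m


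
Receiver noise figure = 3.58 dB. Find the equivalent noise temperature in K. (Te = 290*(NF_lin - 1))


NF_lin = 10^(3.58/10) = 2.280342
Te = 290 * (2.280342 - 1) = 371.3 K

371.3 K


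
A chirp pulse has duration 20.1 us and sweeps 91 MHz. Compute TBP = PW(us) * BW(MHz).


TBP = 20.1 * 91 = 1829.1

1829.1


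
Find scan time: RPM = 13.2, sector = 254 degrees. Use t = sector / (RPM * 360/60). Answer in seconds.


t = 254 / (13.2 * 360) * 60 = 3.21 s

3.21 s


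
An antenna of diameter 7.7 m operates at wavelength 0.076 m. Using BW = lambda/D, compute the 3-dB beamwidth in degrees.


BW_rad = 0.076 / 7.7 = 0.00987
BW_deg = 0.57 degrees

0.57 degrees


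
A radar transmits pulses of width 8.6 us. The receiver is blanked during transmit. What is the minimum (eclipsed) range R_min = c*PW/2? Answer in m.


R_min = 3e8 * 8.6e-6 / 2 = 1290.0 m

1290.0 m


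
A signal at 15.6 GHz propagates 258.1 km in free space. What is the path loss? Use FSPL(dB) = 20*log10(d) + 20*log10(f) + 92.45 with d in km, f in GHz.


20*log10(258.1) = 48.24
20*log10(15.6) = 23.86
FSPL = 164.5 dB

164.5 dB


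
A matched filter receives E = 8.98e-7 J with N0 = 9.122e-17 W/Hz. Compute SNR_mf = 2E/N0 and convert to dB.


SNR_lin = 2 * 8.98e-7 / 9.122e-17 = 1.969e10
SNR_dB = 10*log10(1.969e10) = 102.9 dB

102.9 dB


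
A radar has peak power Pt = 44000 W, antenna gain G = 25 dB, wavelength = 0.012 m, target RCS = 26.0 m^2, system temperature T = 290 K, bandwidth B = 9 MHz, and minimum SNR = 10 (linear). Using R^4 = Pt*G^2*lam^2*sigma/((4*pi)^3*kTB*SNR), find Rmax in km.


G_lin = 10^(25/10) = 316.227766
R^4 = 44000 * 316.227766^2 * 0.012^2 * 26.0 / ((4*pi)^3 * 1.38e-23 * 290 * 9000000.0 * 10)
R^4 = 2.30483e16 m^4
R_max = (2.30483e16)^(1/4) = 12321.4 m = 12.3 km

12.3 km


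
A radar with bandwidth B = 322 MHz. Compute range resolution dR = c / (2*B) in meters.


dR = 3e8 / (2 * 322000000.0) = 0.47 m

0.47 m


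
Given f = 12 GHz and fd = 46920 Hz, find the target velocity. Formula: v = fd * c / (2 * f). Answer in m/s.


v = 46920 * 3e8 / (2 * 12000000000.0) = 586.5 m/s

586.5 m/s


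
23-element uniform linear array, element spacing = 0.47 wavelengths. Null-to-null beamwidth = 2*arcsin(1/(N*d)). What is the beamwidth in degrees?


1/(N*d) = 1/(23*0.47) = 0.092507
BW = 2*arcsin(0.092507) = 10.6 degrees

10.6 degrees


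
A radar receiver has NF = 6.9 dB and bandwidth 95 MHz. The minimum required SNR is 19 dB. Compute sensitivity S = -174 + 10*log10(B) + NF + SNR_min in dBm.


10*log10(95000000.0) = 79.78
S = -174 + 79.78 + 6.9 + 19 = -68.3 dBm

-68.3 dBm


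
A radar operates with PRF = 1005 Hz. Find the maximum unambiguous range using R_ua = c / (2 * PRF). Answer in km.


R_ua = 3e8 / (2 * 1005) = 149253.7 m = 149.3 km

149.3 km
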